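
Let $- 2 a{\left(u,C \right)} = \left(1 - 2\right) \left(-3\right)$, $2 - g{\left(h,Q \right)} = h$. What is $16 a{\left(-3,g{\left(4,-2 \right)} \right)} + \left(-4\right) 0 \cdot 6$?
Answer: $-24$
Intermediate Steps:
$g{\left(h,Q \right)} = 2 - h$
$a{\left(u,C \right)} = - \frac{3}{2}$ ($a{\left(u,C \right)} = - \frac{\left(1 - 2\right) \left(-3\right)}{2} = - \frac{\left(-1\right) \left(-3\right)}{2} = \left(- \frac{1}{2}\right) 3 = - \frac{3}{2}$)
$16 a{\left(-3,g{\left(4,-2 \right)} \right)} + \left(-4\right) 0 \cdot 6 = 16 \left(- \frac{3}{2}\right) + \left(-4\right) 0 \cdot 6 = -24 + 0 \cdot 6 = -24 + 0 = -24$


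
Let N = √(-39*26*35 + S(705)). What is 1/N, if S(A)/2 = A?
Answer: -I*√2130/8520 ≈ -0.0054169*I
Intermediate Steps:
S(A) = 2*A
N = 4*I*√2130 (N = √(-39*26*35 + 2*705) = √(-1014*35 + 1410) = √(-35490 + 1410) = √(-34080) = 4*I*√2130 ≈ 184.61*I)
1/N = 1/(4*I*√2130) = -I*√2130/8520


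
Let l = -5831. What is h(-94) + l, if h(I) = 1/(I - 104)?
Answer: -1154539/198 ≈ -5831.0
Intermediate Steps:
h(I) = 1/(-104 + I)
h(-94) + l = 1/(-104 - 94) - 5831 = 1/(-198) - 5831 = -1/198 - 5831 = -1154539/198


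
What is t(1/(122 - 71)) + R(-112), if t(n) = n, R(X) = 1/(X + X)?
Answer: 173/11424 ≈ 0.015144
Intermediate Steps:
R(X) = 1/(2*X)
t(1/(122 - 71)) + R(-112) = 1/(122 - 71) + (½)/(-112) = 1/51 + (½)*(-1/112) = 1/51 - 1/224 = 173/11424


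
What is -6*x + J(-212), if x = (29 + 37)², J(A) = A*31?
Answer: -32708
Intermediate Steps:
J(A) = 31*A
x = 4356 (x = 66² = 4356)
-6*x + J(-212) = -6*4356 + 31*(-212) = -26136 - 6572 = -32708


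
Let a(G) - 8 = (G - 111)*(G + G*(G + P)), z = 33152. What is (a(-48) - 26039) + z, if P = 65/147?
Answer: -17062207/49 ≈ -3.4821e+5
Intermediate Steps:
P = 65/147 (P = 65*(1/147) = 65/147 ≈ 0.44218)
a(G) = 8 + (-111 + G)*(G + G*(65/147 + G)) (a(G) = 8 + (G - 111)*(G + G*(G + 65/147)) = 8 + (-111 + G)*(G + G*(65/147 + G)))
(a(-48) - 26039) + z = ((8 + (-48)³ - 16105/147*(-48)² - 7844/49*(-48)) - 26039) + 33152 = ((8 - 110592 - 16105/147*2304 + 376512/49) - 26039) + 33152 = ((8 - 110592 - 12368640/49 + 376512/49) - 26039) + 33152 = (-17410744/49 - 26039) + 33152 = -18686655/49 + 33152 = -17062207/49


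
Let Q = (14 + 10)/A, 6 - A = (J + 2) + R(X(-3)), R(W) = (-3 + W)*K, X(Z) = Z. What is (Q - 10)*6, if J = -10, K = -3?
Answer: -96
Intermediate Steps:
R(W) = 9 - 3*W (R(W) = (-3 + W)*(-3) = 9 - 3*W)
A = -4 (A = 6 - ((-10 + 2) + (9 - 3*(-3))) = 6 - (-8 + (9 + 9)) = 6 - (-8 + 18) = 6 - 1*10 = 6 - 10 = -4)
Q = -6 (Q = (14 + 10)/(-4) = 24*(-¼) = -6)
(Q - 10)*6 = (-6 - 10)*6 = -16*6 = -96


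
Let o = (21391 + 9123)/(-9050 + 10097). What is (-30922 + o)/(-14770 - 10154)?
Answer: 8086205/6523857 ≈ 1.2395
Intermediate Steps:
o = 30514/1047 ≈ 29.144
(-30922 + o)/(-14770 - 10154) = (-30922 + 30514/1047)/(-14770 - 10154) = -32344820/1047/(-24924) = -32344820/1047*(-1/24924) = 8086205/6523857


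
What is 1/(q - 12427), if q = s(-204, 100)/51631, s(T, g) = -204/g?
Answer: -1290775/16040460976 ≈ -8.0470e-5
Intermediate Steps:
q = -51/1290775 (q = -204/100/51631 = -204*1/100*(1/51631) = -51/25*1/51631 = -51/1290775 ≈ -3.9511e-5)
1/(q - 12427) = 1/(-51/1290775 - 12427) = 1/(-16040460976/1290775) = -1290775/16040460976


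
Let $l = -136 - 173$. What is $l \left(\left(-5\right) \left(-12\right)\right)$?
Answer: $-18540$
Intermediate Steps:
$l = -309$
$l \left(\left(-5\right) \left(-12\right)\right) = - 309 \left(\left(-5\right) \left(-12\right)\right) = \left(-309\right) 60 = -18540$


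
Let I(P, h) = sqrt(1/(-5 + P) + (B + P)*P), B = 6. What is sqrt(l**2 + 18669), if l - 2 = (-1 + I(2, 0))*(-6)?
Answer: sqrt(19297 - 32*sqrt(141)) ≈ 137.54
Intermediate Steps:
I(P, h) = sqrt(1/(-5 + P) + P*(6 + P)) (I(P, h) = sqrt(1/(-5 + P) + (6 + P)*P) = sqrt(1/(-5 + P) + P*(6 + P)))
l = 8 - 2*sqrt(141) (l = 2 + (-1 + sqrt((1 + 2*(-5 + 2)*(6 + 2))/(-5 + 2)))*(-6) = 2 + (-1 + sqrt((1 + 2*(-3)*8)/(-3)))*(-6) = 2 + (-1 + sqrt(-(1 - 48)/3))*(-6) = 2 + (-1 + sqrt(-1/3*(-47)))*(-6) = 2 + (-1 + sqrt(47/3))*(-6) = 2 + (-1 + sqrt(141)/3)*(-6) = 2 + (6 - 2*sqrt(141)) = 8 - 2*sqrt(141) ≈ -15.749)
sqrt(l**2 + 18669) = sqrt((8 - 2*sqrt(141))**2 + 18669) = sqrt(18669 + (8 - 2*sqrt(141))**2)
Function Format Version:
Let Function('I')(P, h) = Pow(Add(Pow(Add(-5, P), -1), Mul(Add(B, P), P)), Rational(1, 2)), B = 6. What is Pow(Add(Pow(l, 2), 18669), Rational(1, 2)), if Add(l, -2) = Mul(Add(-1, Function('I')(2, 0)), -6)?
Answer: Pow(Add(19297, Mul(-32, Pow(141, Rational(1, 2)))), Rational(1, 2)) ≈ 137.54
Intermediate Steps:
Function('I')(P, h) = Pow(Add(Pow(Add(-5, P), -1), Mul(P, Add(6, P))), Rational(1, 2)) (Function('I')(P, h) = Pow(Add(Pow(Add(-5, P), -1), Mul(Add(6, P), P)), Rational(1, 2)) = Pow(Add(Pow(Add(-5, P), -1), Mul(P, Add(6, P))), Rational(1, 2)))
l = Add(8, Mul(-2, Pow(141, Rational(1, 2)))) (l = Add(2, Mul(Add(-1, Pow(Mul(Pow(Add(-5, 2), -1), Add(1, Mul(2, Add(-5, 2), Add(6, 2)))), Rational(1, 2))), -6)) = Add(2, Mul(Add(-1, Pow(Mul(Pow(-3, -1), Add(1, Mul(2, -3, 8))), Rational(1, 2))), -6)) = Add(2, Mul(Add(-1, Pow(Mul(Rational(-1, 3), Add(1, -48)), Rational(1, 2))), -6)) = Add(2, Mul(Add(-1, Pow(Mul(Rational(-1, 3), -47), Rational(1, 2))), -6)) = Add(2, Mul(Add(-1, Pow(Rational(47, 3), Rational(1, 2))), -6)) = Add(2, Mul(Add(-1, Mul(Rational(1, 3), Pow(141, Rational(1, 2)))), -6)) = Add(2, Add(6, Mul(-2, Pow(141, Rational(1, 2))))) = Add(8, Mul(-2, Pow(141, Rational(1, 2)))) ≈ -15.749)
Pow(Add(Pow(l, 2), 18669), Rational(1, 2)) = Pow(Add(Pow(Add(8, Mul(-2, Pow(141, Rational(1, 2)))), 2), 18669), Rational(1, 2)) = Pow(Add(18669, Pow(Add(8, Mul(-2, Pow(141, Rational(1, 2)))), 2)), Rational(1, 2))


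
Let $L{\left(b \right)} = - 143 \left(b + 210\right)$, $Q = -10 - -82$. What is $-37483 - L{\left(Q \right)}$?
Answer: $2843$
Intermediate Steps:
$Q = 72$ ($Q = -10 + 82 = 72$)
$L{\left(b \right)} = -30030 - 143 b$ ($L{\left(b \right)} = - 143 \left(210 + b\right) = -30030 - 143 b$)
$-37483 - L{\left(Q \right)} = -37483 - \left(-30030 - 10296\right) = -37483 - -40326 = -37483 + 40326 = 2843$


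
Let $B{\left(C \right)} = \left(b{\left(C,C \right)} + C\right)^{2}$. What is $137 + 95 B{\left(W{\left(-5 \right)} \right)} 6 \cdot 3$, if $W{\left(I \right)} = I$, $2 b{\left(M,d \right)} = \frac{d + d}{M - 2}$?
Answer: $\frac{1545713}{49} \approx 31545.0$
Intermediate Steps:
$b{\left(M,d \right)} = \frac{d}{-2 + M}$ ($b{\left(M,d \right)} = \frac{\left(d + d\right) \frac{1}{M - 2}}{2} = \frac{2 d \frac{1}{-2 + M}}{2} = \frac{d}{-2 + M}$)
$B{\left(C \right)} = \left(C + \frac{C}{-2 + C}\right)^{2}$ ($B{\left(C \right)} = \left(\frac{C}{-2 + C} + C\right)^{2} = \left(C + \frac{C}{-2 + C}\right)^{2}$)
$137 + 95 B{\left(W{\left(-5 \right)} \right)} 6 \cdot 3 = 137 + 95 \left(-5 - \frac{5}{-2 - 5}\right)^{2} \cdot 6 \cdot 3 = 137 + 95 \left(-5 - \frac{5}{-7}\right)^{2} \cdot 6 \cdot 3 = 137 + 95 \left(-5 - - \frac{5}{7}\right)^{2} \cdot 6 \cdot 3 = 137 + 95 \left(-5 + \frac{5}{7}\right)^{2} \cdot 6 \cdot 3 = 137 + 95 \left(- \frac{30}{7}\right)^{2} \cdot 6 \cdot 3 = 137 + 95 \cdot \frac{900}{49} \cdot 6 \cdot 3 = 137 + 95 \cdot \frac{5400}{49} \cdot 3 = 137 + 95 \cdot \frac{16200}{49} = 137 + \frac{1539000}{49} = \frac{1545713}{49}$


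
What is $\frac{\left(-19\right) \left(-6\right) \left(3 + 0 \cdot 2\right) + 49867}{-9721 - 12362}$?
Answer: $- \frac{50209}{22083} \approx -2.2737$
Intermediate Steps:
$\frac{\left(-19\right) \left(-6\right) \left(3 + 0 \cdot 2\right) + 49867}{-9721 - 12362} = \frac{114 \left(3 + 0\right) + 49867}{-22083} = \left(114 \cdot 3 + 49867\right) \left(- \frac{1}{22083}\right) = \left(342 + 49867\right) \left(- \frac{1}{22083}\right) = 50209 \left(- \frac{1}{22083}\right) = - \frac{50209}{22083}$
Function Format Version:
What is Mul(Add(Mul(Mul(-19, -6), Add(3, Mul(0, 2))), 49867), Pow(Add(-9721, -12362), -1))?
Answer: Rational(-50209, 22083) ≈ -2.2737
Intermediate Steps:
Mul(Add(Mul(Mul(-19, -6), Add(3, Mul(0, 2))), 49867), Pow(Add(-9721, -12362), -1)) = Mul(Add(Mul(114, Add(3, 0)), 49867), Pow(-22083, -1)) = Mul(Add(Mul(114, 3), 49867), Rational(-1, 22083)) = Mul(Add(342, 49867), Rational(-1, 22083)) = Mul(50209, Rational(-1, 22083)) = Rational(-50209, 22083)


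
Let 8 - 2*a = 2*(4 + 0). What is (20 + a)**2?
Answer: 400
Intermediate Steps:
a = 0 (a = 4 - (4 + 0) = 4 - 4 = 0)
(20 + a)**2 = (20 + 0)**2 = 20**2 = 400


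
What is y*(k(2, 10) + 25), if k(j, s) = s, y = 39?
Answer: 1365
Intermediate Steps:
y*(k(2, 10) + 25) = 39*(10 + 25) = 39*35 = 1365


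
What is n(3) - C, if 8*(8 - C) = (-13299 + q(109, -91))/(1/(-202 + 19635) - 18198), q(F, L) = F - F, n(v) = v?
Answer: -13887229853/2829133864 ≈ -4.9087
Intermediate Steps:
q(F, L) = 0
C = 22374631445/2829133864 (C = 8 - (-13299 + 0)/(8*(1/(-202 + 19635) - 18198)) = 8 - (-13299)/(8*(1/19433 - 18198)) = 8 - (-13299)/(8*(-353641733/19433)) = 8 - (-13299)*(-19433)/(8*353641733) = 8 - ⅛*258439467/353641733 = 8 - 258439467/2829133864 = 22374631445/2829133864 ≈ 7.9087)
n(3) - C = 3 - 1*22374631445/2829133864 = 3 - 22374631445/2829133864 = -13887229853/2829133864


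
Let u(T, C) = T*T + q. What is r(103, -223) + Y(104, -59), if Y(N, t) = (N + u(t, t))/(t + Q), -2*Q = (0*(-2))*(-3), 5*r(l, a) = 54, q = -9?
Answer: -14694/295 ≈ -49.810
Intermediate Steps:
r(l, a) = 54/5 (r(l, a) = (⅕)*54 = 54/5)
Q = 0 (Q = -0*(-2)*(-3)/2 = -0*(-3) = -½*0 = 0)
u(T, C) = -9 + T² (u(T, C) = T*T - 9 = T² - 9 = -9 + T²)
Y(N, t) = (-9 + N + t²)/t (Y(N, t) = (N + (-9 + t²))/(t + 0) = (-9 + N + t²)/t)
r(103, -223) + Y(104, -59) = 54/5 + (-9 + 104 + (-59)²)/(-59) = 54/5 - (-9 + 104 + 3481)/59 = 54/5 - 1/59*3576 = 54/5 - 3576/59 = -14694/295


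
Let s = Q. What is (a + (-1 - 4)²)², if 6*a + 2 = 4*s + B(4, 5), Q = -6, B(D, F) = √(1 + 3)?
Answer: 441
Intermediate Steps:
B(D, F) = 2 (B(D, F) = √4 = 2)
s = -6
a = -4 (a = -⅓ + (4*(-6) + 2)/6 = -⅓ + (-24 + 2)/6 = -⅓ + (⅙)*(-22) = -⅓ - 11/3 = -4)
(a + (-1 - 4)²)² = (-4 + (-1 - 4)²)² = (-4 + (-5)²)² = (-4 + 25)² = 21² = 441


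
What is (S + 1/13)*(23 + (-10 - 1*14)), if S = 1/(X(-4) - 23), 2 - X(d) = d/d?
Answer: -9/286 ≈ -0.031469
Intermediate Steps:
X(d) = 1 (X(d) = 2 - d/d = 2 - 1*1 = 2 - 1 = 1)
S = -1/22 (S = 1/(1 - 23) = 1/(-22) = -1/22 ≈ -0.045455)
(S + 1/13)*(23 + (-10 - 1*14)) = (-1/22 + 1/13)*(23 + (-10 - 1*14)) = (-1/22 + 1*(1/13))*(23 + (-10 - 14)) = (-1/22 + 1/13)*(23 - 24) = (9/286)*(-1) = -9/286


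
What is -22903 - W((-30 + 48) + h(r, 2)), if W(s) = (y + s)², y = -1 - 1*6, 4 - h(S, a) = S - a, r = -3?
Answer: -23303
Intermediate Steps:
h(S, a) = 4 + a - S (h(S, a) = 4 - (S - a) = 4 + (a - S) = 4 + a - S)
y = -7 (y = -1 - 6 = -7)
W(s) = (-7 + s)²
-22903 - W((-30 + 48) + h(r, 2)) = -22903 - (-7 + ((-30 + 48) + (4 + 2 - 1*(-3))))² = -22903 - (-7 + (18 + (4 + 2 + 3)))² = -22903 - (-7 + (18 + 9))² = -22903 - (-7 + 27)² = -22903 - 1*20² = -22903 - 1*400 = -22903 - 400 = -23303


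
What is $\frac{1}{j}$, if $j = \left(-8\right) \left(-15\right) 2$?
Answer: $\frac{1}{240} \approx 0.0041667$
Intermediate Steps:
$j = 240$ ($j = 120 \cdot 2 = 240$)
$\frac{1}{j} = \frac{1}{240}$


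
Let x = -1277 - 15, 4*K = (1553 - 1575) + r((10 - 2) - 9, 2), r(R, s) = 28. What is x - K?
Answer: -2587/2 ≈ -1293.5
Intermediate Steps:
K = 3/2 (K = ((1553 - 1575) + 28)/4 = (-22 + 28)/4 = (1/4)*6 = 3/2 ≈ 1.5000)
x = -1292
x - K = -1292 - 1*3/2 = -1292 - 3/2 = -2587/2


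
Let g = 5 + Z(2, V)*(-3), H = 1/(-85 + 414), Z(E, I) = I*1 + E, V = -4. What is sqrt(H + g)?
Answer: 2*sqrt(297745)/329 ≈ 3.3171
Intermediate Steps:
Z(E, I) = E + I (Z(E, I) = I + E = E + I)
H = 1/329 ≈ 0.0030395
g = 11 (g = 5 + (2 - 4)*(-3) = 5 - 2*(-3) = 5 + 6 = 11)
sqrt(H + g) = sqrt(1/329 + 11) = sqrt(3620/329) = 2*sqrt(297745)/329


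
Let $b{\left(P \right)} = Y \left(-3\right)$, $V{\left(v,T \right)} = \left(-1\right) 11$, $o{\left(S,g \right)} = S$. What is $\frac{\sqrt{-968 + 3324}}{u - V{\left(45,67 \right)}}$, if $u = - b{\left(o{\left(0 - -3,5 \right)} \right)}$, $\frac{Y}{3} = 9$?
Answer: $\frac{\sqrt{589}}{46} \approx 0.52759$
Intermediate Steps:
$Y = 27$ ($Y = 3 \cdot 9 = 27$)
$V{\left(v,T \right)} = -11$
$b{\left(P \right)} = -81$ ($b{\left(P \right)} = 27 \left(-3\right) = -81$)
$u = 81$ ($u = \left(-1\right) \left(-81\right) = 81$)
$\frac{\sqrt{-968 + 3324}}{u - V{\left(45,67 \right)}} = \frac{\sqrt{-968 + 3324}}{81 - -11} = \frac{\sqrt{2356}}{81 + 11} = \frac{2 \sqrt{589}}{92} = 2 \sqrt{589} \cdot \frac{1}{92} = \frac{\sqrt{589}}{46}$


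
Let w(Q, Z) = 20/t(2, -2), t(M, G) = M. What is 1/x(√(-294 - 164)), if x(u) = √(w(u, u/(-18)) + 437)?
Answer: √447/447 ≈ 0.047298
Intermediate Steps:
w(Q, Z) = 10 (w(Q, Z) = 20/2 = 20*(½) = 10)
x(u) = √447 (x(u) = √(10 + 437) = √447)
1/x(√(-294 - 164)) = 1/(√447) = √447/447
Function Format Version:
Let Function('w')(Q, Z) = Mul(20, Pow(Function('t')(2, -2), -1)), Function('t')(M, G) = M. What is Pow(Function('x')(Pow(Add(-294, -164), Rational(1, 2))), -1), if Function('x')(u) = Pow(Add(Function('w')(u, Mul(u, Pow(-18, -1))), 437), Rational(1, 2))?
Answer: Mul(Rational(1, 447), Pow(447, Rational(1, 2))) ≈ 0.047298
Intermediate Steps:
Function('w')(Q, Z) = 10 (Function('w')(Q, Z) = Mul(20, Pow(2, -1)) = Mul(20, Rational(1, 2)) = 10)
Function('x')(u) = Pow(447, Rational(1, 2)) (Function('x')(u) = Pow(Add(10, 437), Rational(1, 2)) = Pow(447, Rational(1, 2)))
Pow(Function('x')(Pow(Add(-294, -164), Rational(1, 2))), -1) = Pow(Pow(447, Rational(1, 2)), -1) = Mul(Rational(1, 447), Pow(447, Rational(1, 2)))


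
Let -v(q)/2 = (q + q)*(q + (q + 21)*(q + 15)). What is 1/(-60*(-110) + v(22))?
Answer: -1/135344 ≈ -7.3886e-6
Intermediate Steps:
v(q) = -4*q*(q + (15 + q)*(21 + q)) (v(q) = -2*(q + q)*(q + (q + 21)*(q + 15)) = -2*2*q*(q + (21 + q)*(15 + q)) = -2*2*q*(q + (15 + q)*(21 + q)) = -4*q*(q + (15 + q)*(21 + q)))
1/(-60*(-110) + v(22)) = 1/(-60*(-110) - 4*22*(315 + 22² + 37*22)) = 1/(6600 - 4*22*(315 + 484 + 814)) = 1/(6600 - 4*22*1613) = 1/(6600 - 141944) = 1/(-135344) = -1/135344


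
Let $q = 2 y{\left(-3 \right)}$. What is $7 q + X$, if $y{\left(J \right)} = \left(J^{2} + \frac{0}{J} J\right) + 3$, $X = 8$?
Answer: $176$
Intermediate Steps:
$y{\left(J \right)} = 3 + J^{2}$ ($y{\left(J \right)} = \left(J^{2} + 0 J\right) + 3 = \left(J^{2} + 0\right) + 3 = J^{2} + 3 = 3 + J^{2}$)
$q = 24$ ($q = 2 \left(3 + \left(-3\right)^{2}\right) = 2 \left(3 + 9\right) = 2 \cdot 12 = 24$)
$7 q + X = 7 \cdot 24 + 8 = 168 + 8 = 176$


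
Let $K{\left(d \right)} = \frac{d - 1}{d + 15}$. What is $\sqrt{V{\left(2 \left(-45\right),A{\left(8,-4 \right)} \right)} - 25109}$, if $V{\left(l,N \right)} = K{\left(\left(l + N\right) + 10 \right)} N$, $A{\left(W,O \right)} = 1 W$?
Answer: $\frac{i \sqrt{81545853}}{57} \approx 158.43 i$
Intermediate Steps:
$A{\left(W,O \right)} = W$
$K{\left(d \right)} = \frac{-1 + d}{15 + d}$
$V{\left(l,N \right)} = \frac{N \left(9 + N + l\right)}{25 + N + l}$ ($V{\left(l,N \right)} = \frac{-1 + \left(\left(l + N\right) + 10\right)}{15 + \left(\left(l + N\right) + 10\right)} N = \frac{-1 + \left(\left(N + l\right) + 10\right)}{15 + \left(\left(N + l\right) + 10\right)} N = \frac{-1 + \left(10 + N + l\right)}{15 + \left(10 + N + l\right)} N = \frac{9 + N + l}{25 + N + l} N = \frac{N \left(9 + N + l\right)}{25 + N + l}$)
$\sqrt{V{\left(2 \left(-45\right),A{\left(8,-4 \right)} \right)} - 25109} = \sqrt{\frac{8 \left(9 + 8 + 2 \left(-45\right)\right)}{25 + 8 + 2 \left(-45\right)} - 25109} = \sqrt{\frac{8 \left(9 + 8 - 90\right)}{25 + 8 - 90} - 25109} = \sqrt{8 \frac{1}{-57} \left(-73\right) - 25109} = \sqrt{8 \left(- \frac{1}{57}\right) \left(-73\right) - 25109} = \sqrt{\frac{584}{57} - 25109} = \sqrt{- \frac{1430629}{57}} = \frac{i \sqrt{81545853}}{57}$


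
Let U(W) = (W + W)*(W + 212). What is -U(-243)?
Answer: -15066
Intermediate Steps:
U(W) = 2*W*(212 + W) (U(W) = (2*W)*(212 + W) = 2*W*(212 + W))
-U(-243) = -2*(-243)*(212 - 243) = -2*(-243)*(-31) = -1*15066 = -15066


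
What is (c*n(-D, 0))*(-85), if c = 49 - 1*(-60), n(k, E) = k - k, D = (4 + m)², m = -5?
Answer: 0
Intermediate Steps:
D = 1 (D = (4 - 5)² = (-1)² = 1)
n(k, E) = 0
c = 109 (c = 49 + 60 = 109)
(c*n(-D, 0))*(-85) = (109*0)*(-85) = 0*(-85) = 0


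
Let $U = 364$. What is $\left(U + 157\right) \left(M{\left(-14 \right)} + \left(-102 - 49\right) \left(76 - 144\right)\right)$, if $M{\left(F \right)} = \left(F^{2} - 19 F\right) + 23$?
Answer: $5602313$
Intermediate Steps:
$M{\left(F \right)} = 23 + F^{2} - 19 F$
$\left(U + 157\right) \left(M{\left(-14 \right)} + \left(-102 - 49\right) \left(76 - 144\right)\right) = \left(364 + 157\right) \left(\left(23 + \left(-14\right)^{2} - -266\right) + \left(-102 - 49\right) \left(76 - 144\right)\right) = 521 \left(\left(23 + 196 + 266\right) - -10268\right) = 521 \left(485 + 10268\right) = 521 \cdot 10753 = 5602313$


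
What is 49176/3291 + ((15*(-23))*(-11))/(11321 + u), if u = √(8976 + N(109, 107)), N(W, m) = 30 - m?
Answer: 715955368193/46862429258 - 1265*√8899/42718714 ≈ 15.275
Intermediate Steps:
u = √8899 (u = √(8976 + (30 - 1*107)) = √(8976 + (30 - 107)) = √(8976 - 77) = √8899 ≈ 94.334)
49176/3291 + ((15*(-23))*(-11))/(11321 + u) = 49176/3291 + ((15*(-23))*(-11))/(11321 + √8899) = 49176*(1/3291) + (-345*(-11))/(11321 + √8899) = 16392/1097 + 3795/(11321 + √8899)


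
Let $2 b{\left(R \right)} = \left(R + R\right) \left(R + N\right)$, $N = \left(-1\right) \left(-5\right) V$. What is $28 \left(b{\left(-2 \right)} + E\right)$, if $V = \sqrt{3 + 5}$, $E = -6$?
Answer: $-56 - 560 \sqrt{2} \approx -847.96$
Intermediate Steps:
$V = 2 \sqrt{2}$ ($V = \sqrt{8} = 2 \sqrt{2} \approx 2.8284$)
$N = 10 \sqrt{2}$ ($N = \left(-1\right) \left(-5\right) 2 \sqrt{2} = 5 \cdot 2 \sqrt{2} = 10 \sqrt{2} \approx 14.142$)
$b{\left(R \right)} = R \left(R + 10 \sqrt{2}\right)$ ($b{\left(R \right)} = \frac{\left(R + R\right) \left(R + 10 \sqrt{2}\right)}{2} = \frac{2 R \left(R + 10 \sqrt{2}\right)}{2} = R \left(R + 10 \sqrt{2}\right)$)
$28 \left(b{\left(-2 \right)} + E\right) = 28 \left(- 2 \left(-2 + 10 \sqrt{2}\right) - 6\right) = 28 \left(\left(4 - 20 \sqrt{2}\right) - 6\right) = 28 \left(-2 - 20 \sqrt{2}\right) = -56 - 560 \sqrt{2}$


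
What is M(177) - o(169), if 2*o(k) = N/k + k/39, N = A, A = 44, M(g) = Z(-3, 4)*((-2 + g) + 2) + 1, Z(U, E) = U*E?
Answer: -2155051/1014 ≈ -2125.3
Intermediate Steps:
Z(U, E) = E*U
M(g) = 1 - 12*g (M(g) = (4*(-3))*((-2 + g) + 2) + 1 = -12*g + 1 = 1 - 12*g)
N = 44
o(k) = 22/k + k/78 (o(k) = (44/k + k/39)/2 = 22/k + k/78)
M(177) - o(169) = (1 - 12*177) - (22/169 + (1/78)*169) = (1 - 2124) - (22*(1/169) + 13/6) = -2123 - (22/169 + 13/6) = -2123 - 1*2329/1014 = -2123 - 2329/1014 = -2155051/1014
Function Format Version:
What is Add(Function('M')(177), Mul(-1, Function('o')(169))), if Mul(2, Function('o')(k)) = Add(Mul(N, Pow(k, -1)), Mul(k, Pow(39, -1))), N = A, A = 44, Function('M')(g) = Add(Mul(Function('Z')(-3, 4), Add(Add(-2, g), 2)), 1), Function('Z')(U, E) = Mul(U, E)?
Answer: Rational(-2155051, 1014) ≈ -2125.3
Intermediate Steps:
Function('Z')(U, E) = Mul(E, U)
Function('M')(g) = Add(1, Mul(-12, g)) (Function('M')(g) = Add(Mul(Mul(4, -3), Add(Add(-2, g), 2)), 1) = Add(Mul(-12, g), 1) = Add(1, Mul(-12, g)))
N = 44
Function('o')(k) = Add(Mul(22, Pow(k, -1)), Mul(Rational(1, 78), k)) (Function('o')(k) = Mul(Rational(1, 2), Add(Mul(44, Pow(k, -1)), Mul(k, Pow(39, -1)))) = Mul(Rational(1, 2), Add(Mul(44, Pow(k, -1)), Mul(k, Rational(1, 39)))) = Mul(Rational(1, 2), Add(Mul(44, Pow(k, -1)), Mul(Rational(1, 39), k))) = Add(Mul(22, Pow(k, -1)), Mul(Rational(1, 78), k)))
Add(Function('M')(177), Mul(-1, Function('o')(169))) = Add(Add(1, Mul(-12, 177)), Mul(-1, Add(Mul(22, Pow(169, -1)), Mul(Rational(1, 78), 169)))) = Add(Add(1, -2124), Mul(-1, Add(Mul(22, Rational(1, 169)), Rational(13, 6)))) = Add(-2123, Mul(-1, Add(Rational(22, 169), Rational(13, 6)))) = Add(-2123, Mul(-1, Rational(2329, 1014))) = Add(-2123, Rational(-2329, 1014)) = Rational(-2155051, 1014)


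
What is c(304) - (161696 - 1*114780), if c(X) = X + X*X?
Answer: 45804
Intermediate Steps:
c(X) = X + X²
c(304) - (161696 - 1*114780) = 304*(1 + 304) - (161696 - 1*114780) = 304*305 - (161696 - 114780) = 92720 - 1*46916 = 92720 - 46916 = 45804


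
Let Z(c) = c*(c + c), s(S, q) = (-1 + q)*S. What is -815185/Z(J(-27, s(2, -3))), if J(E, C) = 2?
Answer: -815185/8 ≈ -1.0190e+5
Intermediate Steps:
s(S, q) = S*(-1 + q)
Z(c) = 2*c² (Z(c) = c*(2*c) = 2*c²)
-815185/Z(J(-27, s(2, -3))) = -815185/(2*2²) = -815185/(2*4) = -815185/8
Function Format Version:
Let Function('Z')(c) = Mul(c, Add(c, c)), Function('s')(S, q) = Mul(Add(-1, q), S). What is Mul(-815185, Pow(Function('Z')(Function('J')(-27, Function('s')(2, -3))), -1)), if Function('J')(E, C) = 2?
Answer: Rational(-815185, 8) ≈ -1.0190e+5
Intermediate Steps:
Function('s')(S, q) = Mul(S, Add(-1, q))
Function('Z')(c) = Mul(2, Pow(c, 2)) (Function('Z')(c) = Mul(c, Mul(2, c)) = Mul(2, Pow(c, 2)))
Mul(-815185, Pow(Function('Z')(Function('J')(-27, Function('s')(2, -3))), -1)) = Mul(-815185, Pow(Mul(2, Pow(2, 2)), -1)) = Mul(-815185, Pow(Mul(2, 4), -1)) = Mul(-815185, Pow(8, -1)) = Mul(-815185, Rational(1, 8)) = Rational(-815185, 8)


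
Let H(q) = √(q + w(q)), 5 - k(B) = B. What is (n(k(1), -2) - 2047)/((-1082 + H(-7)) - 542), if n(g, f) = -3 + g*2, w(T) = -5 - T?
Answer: 3316208/2637381 + 2042*I*√5/2637381 ≈ 1.2574 + 0.0017313*I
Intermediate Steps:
k(B) = 5 - B
n(g, f) = -3 + 2*g
H(q) = I*√5 (H(q) = √(q + (-5 - q)) = √(-5) = I*√5)
(n(k(1), -2) - 2047)/((-1082 + H(-7)) - 542) = ((-3 + 2*(5 - 1*1)) - 2047)/((-1082 + I*√5) - 542) = ((-3 + 2*(5 - 1)) - 2047)/(-1624 + I*√5) = ((-3 + 2*4) - 2047)/(-1624 + I*√5) = ((-3 + 8) - 2047)/(-1624 + I*√5) = (5 - 2047)/(-1624 + I*√5) = -2042/(-1624 + I*√5)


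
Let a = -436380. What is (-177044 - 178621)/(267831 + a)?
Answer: 118555/56183 ≈ 2.1102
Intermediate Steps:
(-177044 - 178621)/(267831 + a) = (-177044 - 178621)/(267831 - 436380) = -355665/(-168549) = -355665*(-1/168549) = 118555/56183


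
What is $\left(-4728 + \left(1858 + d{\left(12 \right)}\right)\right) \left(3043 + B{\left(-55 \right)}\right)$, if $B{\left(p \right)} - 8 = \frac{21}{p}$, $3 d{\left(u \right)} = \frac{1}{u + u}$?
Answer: $- \frac{1444613249}{165} \approx -8.7552 \cdot 10^{6}$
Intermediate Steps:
$d{\left(u \right)} = \frac{1}{6 u}$ ($d{\left(u \right)} = \frac{1}{3 \left(u + u\right)} = \frac{1}{3 \cdot 2 u} = \frac{\frac{1}{2} \frac{1}{u}}{3} = \frac{1}{6 u}$)
$B{\left(p \right)} = 8 + \frac{21}{p}$
$\left(-4728 + \left(1858 + d{\left(12 \right)}\right)\right) \left(3043 + B{\left(-55 \right)}\right) = \left(-4728 + \left(1858 + \frac{1}{6 \cdot 12}\right)\right) \left(3043 + \left(8 + \frac{21}{-55}\right)\right) = \left(-4728 + \left(1858 + \frac{1}{6} \cdot \frac{1}{12}\right)\right) \left(3043 + \left(8 + 21 \left(- \frac{1}{55}\right)\right)\right) = \left(-4728 + \left(1858 + \frac{1}{72}\right)\right) \left(3043 + \left(8 - \frac{21}{55}\right)\right) = \left(-4728 + \frac{133777}{72}\right) \left(3043 + \frac{419}{55}\right) = \left(- \frac{206639}{72}\right) \frac{167784}{55} = - \frac{1444613249}{165}$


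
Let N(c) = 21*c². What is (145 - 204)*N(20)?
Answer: -495600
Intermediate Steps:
(145 - 204)*N(20) = (145 - 204)*(21*20²) = -1239*400 = -59*8400 = -495600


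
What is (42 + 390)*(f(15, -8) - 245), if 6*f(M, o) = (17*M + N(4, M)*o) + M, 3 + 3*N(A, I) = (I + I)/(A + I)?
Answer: -1636416/19 ≈ -86127.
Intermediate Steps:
N(A, I) = -1 + 2*I/(3*(A + I)) (N(A, I) = -1 + ((I + I)/(A + I))/3 = -1 + ((2*I)/(A + I))/3 = -1 + (2*I/(A + I))/3 = -1 + 2*I/(3*(A + I)))
f(M, o) = 3*M + o*(-4 - M/3)/(6*(4 + M)) (f(M, o) = ((17*M + ((-1*4 - M/3)/(4 + M))*o) + M)/6 = ((17*M + ((-4 - M/3)/(4 + M))*o) + M)/6 = ((17*M + o*(-4 - M/3)/(4 + M)) + M)/6 = (18*M + o*(-4 - M/3)/(4 + M))/6 = 3*M + o*(-4 - M/3)/(6*(4 + M)))
(42 + 390)*(f(15, -8) - 245) = (42 + 390)*((-1*(-8)*(12 + 15) + 54*15*(4 + 15))/(18*(4 + 15)) - 245) = 432*((1/18)*(-1*(-8)*27 + 54*15*19)/19 - 245) = 432*((1/18)*(1/19)*(216 + 15390) - 245) = 432*((1/18)*(1/19)*15606 - 245) = 432*(867/19 - 245) = 432*(-3788/19) = -1636416/19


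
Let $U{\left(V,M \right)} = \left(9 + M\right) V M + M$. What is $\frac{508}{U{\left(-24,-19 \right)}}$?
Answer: $- \frac{508}{4579} \approx -0.11094$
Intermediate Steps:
$U{\left(V,M \right)} = M + M V \left(9 + M\right)$ ($U{\left(V,M \right)} = V \left(9 + M\right) M + M = M V \left(9 + M\right) + M = M + M V \left(9 + M\right)$)
$\frac{508}{U{\left(-24,-19 \right)}} = \frac{508}{\left(-19\right) \left(1 + 9 \left(-24\right) - -456\right)} = \frac{508}{\left(-19\right) \left(1 - 216 + 456\right)} = \frac{508}{\left(-19\right) 241} = \frac{508}{-4579} = 508 \left(- \frac{1}{4579}\right) = - \frac{508}{4579}$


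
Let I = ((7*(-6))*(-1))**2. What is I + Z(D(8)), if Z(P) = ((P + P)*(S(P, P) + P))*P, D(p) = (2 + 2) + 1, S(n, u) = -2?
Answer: 1914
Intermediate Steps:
I = 1764 (I = (-42*(-1))**2 = 42**2 = 1764)
D(p) = 5 (D(p) = 4 + 1 = 5)
Z(P) = 2*P**2*(-2 + P) (Z(P) = ((P + P)*(-2 + P))*P = ((2*P)*(-2 + P))*P = (2*P*(-2 + P))*P = 2*P**2*(-2 + P))
I + Z(D(8)) = 1764 + 2*5**2*(-2 + 5) = 1764 + 2*25*3 = 1764 + 150 = 1914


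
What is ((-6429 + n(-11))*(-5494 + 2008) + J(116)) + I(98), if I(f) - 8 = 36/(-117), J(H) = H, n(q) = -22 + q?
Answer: 292846524/13 ≈ 2.2527e+7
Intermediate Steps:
I(f) = 100/13 (I(f) = 8 + 36/(-117) = 8 + 36*(-1/117) = 8 - 4/13 = 100/13)
((-6429 + n(-11))*(-5494 + 2008) + J(116)) + I(98) = ((-6429 + (-22 - 11))*(-5494 + 2008) + 116) + 100/13 = ((-6429 - 33)*(-3486) + 116) + 100/13 = (-6462*(-3486) + 116) + 100/13 = (22526532 + 116) + 100/13 = 22526648 + 100/13 = 292846524/13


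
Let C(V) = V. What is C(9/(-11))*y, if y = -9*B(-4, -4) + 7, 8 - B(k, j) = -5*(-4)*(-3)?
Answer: 495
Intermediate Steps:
B(k, j) = 68 (B(k, j) = 8 - (-5*(-4))*(-3) = 8 - 20*(-3) = 8 - 1*(-60) = 8 + 60 = 68)
y = -605 (y = -9*68 + 7 = -612 + 7 = -605)
C(9/(-11))*y = (9/(-11))*(-605) = (9*(-1/11))*(-605) = -9/11*(-605) = 495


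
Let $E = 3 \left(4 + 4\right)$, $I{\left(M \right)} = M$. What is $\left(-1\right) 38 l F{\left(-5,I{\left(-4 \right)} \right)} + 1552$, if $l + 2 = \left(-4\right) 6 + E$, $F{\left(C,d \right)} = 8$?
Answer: $2160$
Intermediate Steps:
$E = 24$ ($E = 3 \cdot 8 = 24$)
$l = -2$ ($l = -2 + \left(\left(-4\right) 6 + 24\right) = -2 + \left(-24 + 24\right) = -2 + 0 = -2$)
$\left(-1\right) 38 l F{\left(-5,I{\left(-4 \right)} \right)} + 1552 = \left(-1\right) 38 \left(\left(-2\right) 8\right) + 1552 = \left(-38\right) \left(-16\right) + 1552 = 608 + 1552 = 2160$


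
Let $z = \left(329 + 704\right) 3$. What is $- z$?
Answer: $-3099$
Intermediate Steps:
$z = 3099$ ($z = 1033 \cdot 3 = 3099$)
$- z = \left(-1\right) 3099 = -3099$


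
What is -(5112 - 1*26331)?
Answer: 21219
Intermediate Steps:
-(5112 - 1*26331) = -(5112 - 26331) = -1*(-21219) = 21219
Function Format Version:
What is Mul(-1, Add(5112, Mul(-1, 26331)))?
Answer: 21219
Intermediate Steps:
Mul(-1, Add(5112, Mul(-1, 26331))) = Mul(-1, Add(5112, -26331)) = Mul(-1, -21219) = 21219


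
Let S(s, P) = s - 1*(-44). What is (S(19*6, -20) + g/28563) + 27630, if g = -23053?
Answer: 793685591/28563 ≈ 27787.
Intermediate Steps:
S(s, P) = 44 + s (S(s, P) = s + 44 = 44 + s)
(S(19*6, -20) + g/28563) + 27630 = ((44 + 19*6) - 23053/28563) + 27630 = ((44 + 114) - 23053*1/28563) + 27630 = (158 - 23053/28563) + 27630 = 4489901/28563 + 27630 = 793685591/28563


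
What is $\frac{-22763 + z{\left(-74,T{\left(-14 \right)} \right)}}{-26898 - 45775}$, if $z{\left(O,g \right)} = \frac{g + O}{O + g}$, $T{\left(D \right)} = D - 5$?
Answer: $\frac{22762}{72673} \approx 0.31321$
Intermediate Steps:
$T{\left(D \right)} = -5 + D$
$z{\left(O,g \right)} = 1$ ($z{\left(O,g \right)} = \frac{O + g}{O + g} = 1$)
$\frac{-22763 + z{\left(-74,T{\left(-14 \right)} \right)}}{-26898 - 45775} = \frac{-22763 + 1}{-26898 - 45775} = - \frac{22762}{-72673} = \left(-22762\right) \left(- \frac{1}{72673}\right) = \frac{22762}{72673}$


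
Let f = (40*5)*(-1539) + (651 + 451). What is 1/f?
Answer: -1/306698 ≈ -3.2605e-6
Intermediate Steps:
f = -306698 (f = 200*(-1539) + 1102 = -307800 + 1102 = -306698)
1/f = 1/(-306698) = -1/306698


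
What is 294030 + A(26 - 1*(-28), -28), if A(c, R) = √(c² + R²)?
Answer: 294030 + 10*√37 ≈ 2.9409e+5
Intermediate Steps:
A(c, R) = √(R² + c²)
294030 + A(26 - 1*(-28), -28) = 294030 + √((-28)² + (26 - 1*(-28))²) = 294030 + √(784 + (26 + 28)²) = 294030 + √(784 + 54²) = 294030 + √(784 + 2916) = 294030 + √3700 = 294030 + 10*√37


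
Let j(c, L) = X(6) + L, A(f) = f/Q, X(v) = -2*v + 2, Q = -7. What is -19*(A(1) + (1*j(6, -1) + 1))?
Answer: 1349/7 ≈ 192.71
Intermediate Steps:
X(v) = 2 - 2*v
A(f) = -f/7 (A(f) = f/(-7) = f*(-⅐) = -f/7)
j(c, L) = -10 + L (j(c, L) = (2 - 2*6) + L = (2 - 12) + L = -10 + L)
-19*(A(1) + (1*j(6, -1) + 1)) = -19*(-⅐*1 + (1*(-10 - 1) + 1)) = -19*(-⅐ + (1*(-11) + 1)) = -19*(-⅐ + (-11 + 1)) = -19*(-⅐ - 10) = -19*(-71/7) = 1349/7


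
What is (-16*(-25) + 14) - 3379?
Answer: -2965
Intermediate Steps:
(-16*(-25) + 14) - 3379 = (400 + 14) - 3379 = 414 - 3379 = -2965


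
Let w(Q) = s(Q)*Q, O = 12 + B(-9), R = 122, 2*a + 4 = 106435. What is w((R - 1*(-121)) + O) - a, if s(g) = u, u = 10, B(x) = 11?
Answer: -101111/2 ≈ -50556.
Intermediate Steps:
a = 106431/2 (a = -2 + (½)*106435 = -2 + 106435/2 = 106431/2 ≈ 53216.)
s(g) = 10
O = 23 (O = 12 + 11 = 23)
w(Q) = 10*Q
w((R - 1*(-121)) + O) - a = 10*((122 - 1*(-121)) + 23) - 1*106431/2 = 10*((122 + 121) + 23) - 106431/2 = 10*(243 + 23) - 106431/2 = 10*266 - 106431/2 = 2660 - 106431/2 = -101111/2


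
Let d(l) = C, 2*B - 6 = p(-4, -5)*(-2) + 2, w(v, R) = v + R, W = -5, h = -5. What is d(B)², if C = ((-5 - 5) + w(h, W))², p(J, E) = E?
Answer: 160000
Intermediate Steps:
w(v, R) = R + v
B = 9 (B = 3 + (-5*(-2) + 2)/2 = 3 + (10 + 2)/2 = 3 + (½)*12 = 3 + 6 = 9)
C = 400 (C = ((-5 - 5) + (-5 - 5))² = (-10 - 10)² = (-20)² = 400)
d(l) = 400
d(B)² = 400² = 160000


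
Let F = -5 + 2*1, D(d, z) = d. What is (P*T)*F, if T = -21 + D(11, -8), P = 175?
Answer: 5250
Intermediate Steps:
F = -3 (F = -5 + 2 = -3)
T = -10 (T = -21 + 11 = -10)
(P*T)*F = (175*(-10))*(-3) = -1750*(-3) = 5250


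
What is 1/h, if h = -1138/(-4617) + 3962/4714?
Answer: 10882269/11828543 ≈ 0.92000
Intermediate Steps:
h = 11828543/10882269 (h = -1138*(-1/4617) + 3962*(1/4714) = 1138/4617 + 1981/2357 = 11828543/10882269 ≈ 1.0870)
1/h = 1/(11828543/10882269) = 10882269/11828543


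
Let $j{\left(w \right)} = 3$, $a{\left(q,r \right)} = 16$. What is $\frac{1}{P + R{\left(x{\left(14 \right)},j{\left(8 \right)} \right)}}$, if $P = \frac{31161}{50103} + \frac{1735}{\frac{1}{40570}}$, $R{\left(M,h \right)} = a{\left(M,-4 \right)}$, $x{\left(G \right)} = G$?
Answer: $\frac{16701}{1175566131553} \approx 1.4207 \cdot 10^{-8}$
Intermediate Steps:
$R{\left(M,h \right)} = 16$
$P = \frac{1175565864337}{16701}$ ($P = 31161 \cdot \frac{1}{50103} + 1735 \frac{1}{\frac{1}{40570}} = \frac{10387}{16701} + 1735 \cdot 40570 = \frac{10387}{16701} + 70388950 = \frac{1175565864337}{16701} \approx 7.0389 \cdot 10^{7}$)
$\frac{1}{P + R{\left(x{\left(14 \right)},j{\left(8 \right)} \right)}} = \frac{1}{\frac{1175565864337}{16701} + 16} = \frac{1}{\frac{1175566131553}{16701}} = \frac{16701}{1175566131553}$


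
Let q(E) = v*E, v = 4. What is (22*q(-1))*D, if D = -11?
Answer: 968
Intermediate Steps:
q(E) = 4*E
(22*q(-1))*D = (22*(4*(-1)))*(-11) = (22*(-4))*(-11) = -88*(-11) = 968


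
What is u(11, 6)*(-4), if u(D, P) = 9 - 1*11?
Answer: 8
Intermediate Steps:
u(D, P) = -2 (u(D, P) = 9 - 11 = -2)
u(11, 6)*(-4) = -2*(-4) = 8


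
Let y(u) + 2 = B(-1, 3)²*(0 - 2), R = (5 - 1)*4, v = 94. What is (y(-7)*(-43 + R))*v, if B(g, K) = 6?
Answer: 187812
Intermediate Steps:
R = 16 (R = 4*4 = 16)
y(u) = -74 (y(u) = -2 + 6²*(0 - 2) = -2 + 36*(-2) = -2 - 72 = -74)
(y(-7)*(-43 + R))*v = -74*(-43 + 16)*94 = -74*(-27)*94 = 1998*94 = 187812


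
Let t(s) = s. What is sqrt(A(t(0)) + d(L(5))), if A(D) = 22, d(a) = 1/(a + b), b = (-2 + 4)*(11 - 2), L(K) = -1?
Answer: 5*sqrt(255)/17 ≈ 4.6967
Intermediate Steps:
b = 18 (b = 2*9 = 18)
d(a) = 1/(18 + a) (d(a) = 1/(a + 18) = 1/(18 + a))
sqrt(A(t(0)) + d(L(5))) = sqrt(22 + 1/(18 - 1)) = sqrt(22 + 1/17) = sqrt(375/17) = 5*sqrt(255)/17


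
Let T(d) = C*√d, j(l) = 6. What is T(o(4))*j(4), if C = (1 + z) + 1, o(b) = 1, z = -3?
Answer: -6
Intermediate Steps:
C = -1 (C = (1 - 3) + 1 = -2 + 1 = -1)
T(d) = -√d
T(o(4))*j(4) = -√1*6 = -1*1*6 = -1*6 = -6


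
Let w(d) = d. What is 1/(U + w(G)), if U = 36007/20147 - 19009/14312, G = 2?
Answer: 288343864/709045589 ≈ 0.40666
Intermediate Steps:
U = 132357861/288343864 (U = 36007*(1/20147) - 19009*1/14312 = 36007/20147 - 19009/14312 = 132357861/288343864 ≈ 0.45903)
1/(U + w(G)) = 1/(132357861/288343864 + 2) = 1/(709045589/288343864) = 288343864/709045589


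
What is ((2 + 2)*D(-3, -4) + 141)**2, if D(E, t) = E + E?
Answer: 13689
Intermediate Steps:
D(E, t) = 2*E
((2 + 2)*D(-3, -4) + 141)**2 = ((2 + 2)*(2*(-3)) + 141)**2 = (4*(-6) + 141)**2 = (-24 + 141)**2 = 117**2 = 13689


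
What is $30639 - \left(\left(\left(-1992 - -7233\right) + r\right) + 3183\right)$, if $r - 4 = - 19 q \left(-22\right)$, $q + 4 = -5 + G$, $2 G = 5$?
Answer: $24928$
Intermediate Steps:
$G = \frac{5}{2}$ ($G = \frac{1}{2} \cdot 5 = \frac{5}{2} \approx 2.5$)
$q = - \frac{13}{2}$ ($q = -4 + \left(-5 + \frac{5}{2}\right) = -4 - \frac{5}{2} = - \frac{13}{2} \approx -6.5$)
$r = -2713$ ($r = 4 + \left(-19\right) \left(- \frac{13}{2}\right) \left(-22\right) = 4 + \frac{247}{2} \left(-22\right) = 4 - 2717 = -2713$)
$30639 - \left(\left(\left(-1992 - -7233\right) + r\right) + 3183\right) = 30639 - \left(\left(\left(-1992 - -7233\right) - 2713\right) + 3183\right) = 30639 - \left(\left(\left(-1992 + 7233\right) - 2713\right) + 3183\right) = 30639 - \left(\left(5241 - 2713\right) + 3183\right) = 30639 - \left(2528 + 3183\right) = 30639 - 5711 = 24928$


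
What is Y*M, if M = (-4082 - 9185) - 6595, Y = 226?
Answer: -4488812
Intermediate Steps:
M = -19862 (M = -13267 - 6595 = -19862)
Y*M = 226*(-19862) = -4488812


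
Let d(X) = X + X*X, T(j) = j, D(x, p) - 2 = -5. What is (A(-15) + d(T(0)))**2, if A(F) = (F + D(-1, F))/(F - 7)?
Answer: 81/121 ≈ 0.66942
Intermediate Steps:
D(x, p) = -3 (D(x, p) = 2 - 5 = -3)
A(F) = (-3 + F)/(-7 + F) (A(F) = (F - 3)/(F - 7) = (-3 + F)/(-7 + F))
d(X) = X + X**2
(A(-15) + d(T(0)))**2 = ((-3 - 15)/(-7 - 15) + 0*(1 + 0))**2 = (-18/(-22) + 0*1)**2 = (-1/22*(-18) + 0)**2 = (9/11 + 0)**2 = (9/11)**2 = 81/121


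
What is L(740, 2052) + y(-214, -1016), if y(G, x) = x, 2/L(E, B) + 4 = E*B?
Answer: -771385807/759238 ≈ -1016.0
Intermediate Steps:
L(E, B) = 2/(-4 + B*E) (L(E, B) = 2/(-4 + E*B) = 2/(-4 + B*E))
L(740, 2052) + y(-214, -1016) = 2/(-4 + 2052*740) - 1016 = 2/(-4 + 1518480) - 1016 = 2/1518476 - 1016 = 2*(1/1518476) - 1016 = 1/759238 - 1016 = -771385807/759238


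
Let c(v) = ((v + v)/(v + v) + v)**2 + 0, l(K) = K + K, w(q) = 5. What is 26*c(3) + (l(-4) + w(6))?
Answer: 413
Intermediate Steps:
l(K) = 2*K
c(v) = (1 + v)**2 (c(v) = ((2*v)/((2*v)) + v)**2 + 0 = ((2*v)*(1/(2*v)) + v)**2 + 0 = (1 + v)**2 + 0 = (1 + v)**2)
26*c(3) + (l(-4) + w(6)) = 26*(1 + 3)**2 + (2*(-4) + 5) = 26*4**2 + (-8 + 5) = 26*16 - 3 = 416 - 3 = 413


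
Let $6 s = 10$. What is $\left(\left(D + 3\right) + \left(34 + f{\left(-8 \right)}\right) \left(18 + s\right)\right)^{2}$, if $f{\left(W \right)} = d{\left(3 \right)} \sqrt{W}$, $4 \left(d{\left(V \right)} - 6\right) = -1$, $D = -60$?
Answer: $\frac{4893001}{18} + \frac{2490095 i \sqrt{2}}{9} \approx 2.7183 \cdot 10^{5} + 3.9128 \cdot 10^{5} i$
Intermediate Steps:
$s = \frac{5}{3}$ ($s = \frac{1}{6} \cdot 10 = \frac{5}{3} \approx 1.6667$)
$d{\left(V \right)} = \frac{23}{4}$ ($d{\left(V \right)} = 6 + \frac{1}{4} \left(-1\right) = 6 - \frac{1}{4} = \frac{23}{4}$)
$f{\left(W \right)} = \frac{23 \sqrt{W}}{4}$
$\left(\left(D + 3\right) + \left(34 + f{\left(-8 \right)}\right) \left(18 + s\right)\right)^{2} = \left(\left(-60 + 3\right) + \left(34 + \frac{23 \sqrt{-8}}{4}\right) \left(18 + \frac{5}{3}\right)\right)^{2} = \left(-57 + \left(34 + \frac{23 \cdot 2 i \sqrt{2}}{4}\right) \frac{59}{3}\right)^{2} = \left(-57 + \left(34 + \frac{23 i \sqrt{2}}{2}\right) \frac{59}{3}\right)^{2} = \left(-57 + \left(\frac{2006}{3} + \frac{1357 i \sqrt{2}}{6}\right)\right)^{2} = \left(\frac{1835}{3} + \frac{1357 i \sqrt{2}}{6}\right)^{2}$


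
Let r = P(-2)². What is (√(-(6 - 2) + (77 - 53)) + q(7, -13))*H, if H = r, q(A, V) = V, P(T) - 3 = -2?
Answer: -13 + 2*√5 ≈ -8.5279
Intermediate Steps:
P(T) = 1 (P(T) = 3 - 2 = 1)
r = 1 (r = 1² = 1)
H = 1
(√(-(6 - 2) + (77 - 53)) + q(7, -13))*H = (√(-(6 - 2) + (77 - 53)) - 13)*1 = (√(-1*4 + 24) - 13)*1 = (√(-4 + 24) - 13)*1 = (√20 - 13)*1 = (2*√5 - 13)*1 = (-13 + 2*√5)*1 = -13 + 2*√5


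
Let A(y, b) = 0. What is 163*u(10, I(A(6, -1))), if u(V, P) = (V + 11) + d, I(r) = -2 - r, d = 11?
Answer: 5216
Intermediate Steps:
u(V, P) = 22 + V (u(V, P) = (V + 11) + 11 = (11 + V) + 11 = 22 + V)
163*u(10, I(A(6, -1))) = 163*(22 + 10) = 163*32 = 5216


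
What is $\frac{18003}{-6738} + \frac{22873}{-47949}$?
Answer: $- \frac{339114707}{107693454} \approx -3.1489$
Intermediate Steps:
$\frac{18003}{-6738} + \frac{22873}{-47949} = 18003 \left(- \frac{1}{6738}\right) + 22873 \left(- \frac{1}{47949}\right) = - \frac{6001}{2246} - \frac{22873}{47949} = - \frac{339114707}{107693454}$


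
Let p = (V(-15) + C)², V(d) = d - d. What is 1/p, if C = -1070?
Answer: 1/1144900 ≈ 8.7344e-7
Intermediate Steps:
V(d) = 0
p = 1144900 (p = (0 - 1070)² = (-1070)² = 1144900)
1/p = 1/1144900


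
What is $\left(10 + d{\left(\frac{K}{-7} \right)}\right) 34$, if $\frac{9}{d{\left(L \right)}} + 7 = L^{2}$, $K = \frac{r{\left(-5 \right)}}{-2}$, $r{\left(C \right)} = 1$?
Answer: $\frac{135388}{457} \approx 296.25$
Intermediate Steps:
$K = - \frac{1}{2}$ ($K = 1 \frac{1}{-2} = 1 \left(- \frac{1}{2}\right) = - \frac{1}{2} \approx -0.5$)
$d{\left(L \right)} = \frac{9}{-7 + L^{2}}$
$\left(10 + d{\left(\frac{K}{-7} \right)}\right) 34 = \left(10 + \frac{9}{-7 + \left(- \frac{1}{2 \left(-7\right)}\right)^{2}}\right) 34 = \left(10 + \frac{9}{-7 + \left(\left(- \frac{1}{2}\right) \left(- \frac{1}{7}\right)\right)^{2}}\right) 34 = \left(10 + \frac{9}{-7 + \left(\frac{1}{14}\right)^{2}}\right) 34 = \left(10 + \frac{9}{-7 + \frac{1}{196}}\right) 34 = \left(10 + \frac{9}{- \frac{1371}{196}}\right) 34 = \left(10 + 9 \left(- \frac{196}{1371}\right)\right) 34 = \left(10 - \frac{588}{457}\right) 34 = \frac{3982}{457} \cdot 34 = \frac{135388}{457}$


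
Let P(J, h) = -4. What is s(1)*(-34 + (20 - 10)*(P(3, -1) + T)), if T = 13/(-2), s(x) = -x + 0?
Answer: 139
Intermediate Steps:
s(x) = -x
T = -13/2 (T = 13*(-½) = -13/2 ≈ -6.5000)
s(1)*(-34 + (20 - 10)*(P(3, -1) + T)) = (-1*1)*(-34 + (20 - 10)*(-4 - 13/2)) = -(-34 + 10*(-21/2)) = -(-34 - 105) = -1*(-139) = 139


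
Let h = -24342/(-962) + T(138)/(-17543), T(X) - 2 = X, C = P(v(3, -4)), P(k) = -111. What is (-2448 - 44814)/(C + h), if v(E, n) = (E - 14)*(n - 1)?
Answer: 199402702473/361594900 ≈ 551.45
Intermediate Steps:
v(E, n) = (-1 + n)*(-14 + E) (v(E, n) = (-14 + E)*(-1 + n) = (-1 + n)*(-14 + E))
C = -111
T(X) = 2 + X
h = 213448513/8438183 (h = -24342/(-962) + (2 + 138)/(-17543) = -24342*(-1/962) + 140*(-1/17543) = 12171/481 - 140/17543 = 213448513/8438183 ≈ 25.296)
(-2448 - 44814)/(C + h) = (-2448 - 44814)/(-111 + 213448513/8438183) = -47262/(-723189800/8438183) = -47262*(-8438183/723189800) = 199402702473/361594900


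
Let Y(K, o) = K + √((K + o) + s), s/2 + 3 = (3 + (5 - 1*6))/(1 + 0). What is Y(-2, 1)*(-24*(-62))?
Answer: -2976 + 1488*I*√3 ≈ -2976.0 + 2577.3*I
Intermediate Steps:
s = -2 (s = -6 + 2*((3 + (5 - 1*6))/(1 + 0)) = -6 + 2*((3 + (5 - 6))/1) = -6 + 2*((3 - 1)*1) = -6 + 2*(2*1) = -6 + 2*2 = -6 + 4 = -2)
Y(K, o) = K + √(-2 + K + o) (Y(K, o) = K + √((K + o) - 2) = K + √(-2 + K + o))
Y(-2, 1)*(-24*(-62)) = (-2 + √(-2 - 2 + 1))*(-24*(-62)) = (-2 + √(-3))*1488 = (-2 + I*√3)*1488 = -2976 + 1488*I*√3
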